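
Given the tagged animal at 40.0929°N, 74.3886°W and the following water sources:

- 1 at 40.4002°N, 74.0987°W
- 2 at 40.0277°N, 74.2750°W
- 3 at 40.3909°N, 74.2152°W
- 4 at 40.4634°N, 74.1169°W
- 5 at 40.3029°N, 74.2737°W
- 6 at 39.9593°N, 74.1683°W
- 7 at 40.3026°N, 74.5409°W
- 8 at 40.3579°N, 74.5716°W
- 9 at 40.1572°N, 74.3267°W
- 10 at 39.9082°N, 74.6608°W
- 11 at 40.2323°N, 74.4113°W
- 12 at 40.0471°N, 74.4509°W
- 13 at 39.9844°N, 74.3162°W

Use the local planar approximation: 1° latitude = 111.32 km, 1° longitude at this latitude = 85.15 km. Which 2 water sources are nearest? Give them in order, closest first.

12, 9

Distances from 40.0929°N, 74.3886°W:
1: 42.1851 km
2: 12.0933 km
3: 36.3108 km
4: 47.2897 km
5: 25.3420 km
6: 23.9389 km
7: 26.7041 km
8: 33.3624 km
9: 8.8891 km
10: 30.9832 km
11: 15.6379 km
12: 7.3577 km
13: 13.5606 km
Sorted: 12 (7.3577 km) < 9 (8.8891 km) < 2 (12.0933 km) < 13 (13.5606 km) < …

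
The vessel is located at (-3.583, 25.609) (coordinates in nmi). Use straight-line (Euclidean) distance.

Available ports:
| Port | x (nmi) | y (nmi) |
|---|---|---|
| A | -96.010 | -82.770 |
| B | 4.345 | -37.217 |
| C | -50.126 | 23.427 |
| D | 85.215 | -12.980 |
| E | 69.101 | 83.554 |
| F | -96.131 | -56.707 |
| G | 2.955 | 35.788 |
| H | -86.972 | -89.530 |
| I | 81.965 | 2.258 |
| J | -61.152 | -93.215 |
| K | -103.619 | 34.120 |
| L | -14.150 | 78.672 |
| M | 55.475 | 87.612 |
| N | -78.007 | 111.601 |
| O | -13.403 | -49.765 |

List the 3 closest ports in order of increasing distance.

G, C, L

Distances from (-3.583, 25.609):
A: √((-92.427)² + (-108.379)²) = √(8542.75033 + 11746.00764) = 142.439 nmi
B: √((7.928)² + (-62.826)²) = √(62.85318 + 3947.10628) = 63.324 nmi
C: √((-46.543)² + (-2.182)²) = √(2166.25085 + 4.76112) = 46.594 nmi
D: √((88.798)² + (-38.589)²) = √(7885.08480 + 1489.11092) = 96.820 nmi
E: √((72.684)² + (57.945)²) = √(5282.96386 + 3357.62302) = 92.955 nmi
F: √((-92.548)² + (-82.316)²) = √(8565.13230 + 6775.92386) = 123.859 nmi
G: √((6.538)² + (10.179)²) = √(42.74544 + 103.61204) = 12.098 nmi
H: √((-83.389)² + (-115.139)²) = √(6953.72532 + 13256.98932) = 142.164 nmi
I: √((85.548)² + (-23.351)²) = √(7318.46030 + 545.26920) = 88.678 nmi
J: √((-57.569)² + (-118.824)²) = √(3314.18976 + 14119.14298) = 132.035 nmi
K: √((-100.036)² + (8.511)²) = √(10007.20130 + 72.43712) = 100.397 nmi
L: √((-10.567)² + (53.063)²) = √(111.66149 + 2815.68197) = 54.105 nmi
M: √((59.058)² + (62.003)²) = √(3487.84736 + 3844.37201) = 85.628 nmi
N: √((-74.424)² + (85.992)²) = √(5538.93178 + 7394.62406) = 113.726 nmi
O: √((-9.820)² + (-75.374)²) = √(96.43240 + 5681.23988) = 76.011 nmi
Sorted: G (12.098 nmi) < C (46.594 nmi) < L (54.105 nmi) < B (63.324 nmi) < O (76.011 nmi) < …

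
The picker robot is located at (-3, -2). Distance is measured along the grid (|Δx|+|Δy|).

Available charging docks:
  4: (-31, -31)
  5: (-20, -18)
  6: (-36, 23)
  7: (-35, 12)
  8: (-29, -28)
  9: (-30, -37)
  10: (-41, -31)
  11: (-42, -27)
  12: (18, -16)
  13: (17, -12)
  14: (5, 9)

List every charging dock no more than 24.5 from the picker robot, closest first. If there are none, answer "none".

Distances from (-3, -2):
4: |-28| + |-29| = 28 + 29 = 57
5: |-17| + |-16| = 17 + 16 = 33
6: |-33| + |25| = 33 + 25 = 58
7: |-32| + |14| = 32 + 14 = 46
8: |-26| + |-26| = 26 + 26 = 52
9: |-27| + |-35| = 27 + 35 = 62
10: |-38| + |-29| = 38 + 29 = 67
11: |-39| + |-25| = 39 + 25 = 64
12: |21| + |-14| = 21 + 14 = 35
13: |20| + |-10| = 20 + 10 = 30
14: |8| + |11| = 8 + 11 = 19
Threshold 24.5: 14 (19) is within range.

14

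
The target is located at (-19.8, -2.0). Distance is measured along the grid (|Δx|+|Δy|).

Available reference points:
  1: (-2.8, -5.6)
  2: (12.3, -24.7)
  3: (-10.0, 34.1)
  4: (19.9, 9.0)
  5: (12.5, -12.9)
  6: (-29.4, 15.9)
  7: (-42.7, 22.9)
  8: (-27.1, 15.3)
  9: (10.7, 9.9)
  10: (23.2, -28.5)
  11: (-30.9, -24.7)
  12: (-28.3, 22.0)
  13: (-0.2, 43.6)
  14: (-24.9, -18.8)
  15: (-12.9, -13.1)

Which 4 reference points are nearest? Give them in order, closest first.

Distances from (-19.8, -2.0):
1: |17.0| + |-3.6| = 17.0 + 3.6 = 20.6
2: |32.1| + |-22.7| = 32.1 + 22.7 = 54.8
3: |9.8| + |36.1| = 9.8 + 36.1 = 45.9
4: |39.7| + |11.0| = 39.7 + 11.0 = 50.7
5: |32.3| + |-10.9| = 32.3 + 10.9 = 43.2
6: |-9.6| + |17.9| = 9.6 + 17.9 = 27.5
7: |-22.9| + |24.9| = 22.9 + 24.9 = 47.8
8: |-7.3| + |17.3| = 7.3 + 17.3 = 24.6
9: |30.5| + |11.9| = 30.5 + 11.9 = 42.4
10: |43.0| + |-26.5| = 43.0 + 26.5 = 69.5
11: |-11.1| + |-22.7| = 11.1 + 22.7 = 33.8
12: |-8.5| + |24.0| = 8.5 + 24.0 = 32.5
13: |19.6| + |45.6| = 19.6 + 45.6 = 65.2
14: |-5.1| + |-16.8| = 5.1 + 16.8 = 21.9
15: |6.9| + |-11.1| = 6.9 + 11.1 = 18.0
Sorted: 15 (18.0) < 1 (20.6) < 14 (21.9) < 8 (24.6) < 6 (27.5) < 12 (32.5) < …

15, 1, 14, 8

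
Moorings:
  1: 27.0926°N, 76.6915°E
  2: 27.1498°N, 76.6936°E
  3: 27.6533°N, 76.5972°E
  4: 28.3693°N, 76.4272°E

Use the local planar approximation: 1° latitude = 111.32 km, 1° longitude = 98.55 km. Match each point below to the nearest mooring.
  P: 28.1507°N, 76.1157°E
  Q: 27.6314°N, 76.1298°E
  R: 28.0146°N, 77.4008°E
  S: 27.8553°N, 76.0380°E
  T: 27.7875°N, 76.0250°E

P at 28.1507°N, 76.1157°E:
  1: 130.7438 km
  2: 125.1319 km
  3: 72.9217 km
  4: 39.1734 km
  → nearest: 4 (39.1734 km)
Q at 27.6314°N, 76.1298°E:
  1: 81.6195 km
  2: 77.2101 km
  3: 46.1267 km
  4: 87.2151 km
  → nearest: 3 (46.1267 km)
R at 28.0146°N, 77.4008°E:
  1: 124.1796 km
  2: 118.8493 km
  3: 88.8226 km
  4: 103.7553 km
  → nearest: 3 (88.8226 km)
S at 27.8553°N, 76.0380°E:
  1: 106.5660 km
  2: 101.6972 km
  3: 59.5203 km
  4: 68.8848 km
  → nearest: 3 (59.5203 km)
T at 27.7875°N, 76.0250°E:
  1: 101.4807 km
  2: 96.8554 km
  3: 58.3356 km
  4: 75.9323 km
  → nearest: 3 (58.3356 km)

P→4; Q→3; R→3; S→3; T→3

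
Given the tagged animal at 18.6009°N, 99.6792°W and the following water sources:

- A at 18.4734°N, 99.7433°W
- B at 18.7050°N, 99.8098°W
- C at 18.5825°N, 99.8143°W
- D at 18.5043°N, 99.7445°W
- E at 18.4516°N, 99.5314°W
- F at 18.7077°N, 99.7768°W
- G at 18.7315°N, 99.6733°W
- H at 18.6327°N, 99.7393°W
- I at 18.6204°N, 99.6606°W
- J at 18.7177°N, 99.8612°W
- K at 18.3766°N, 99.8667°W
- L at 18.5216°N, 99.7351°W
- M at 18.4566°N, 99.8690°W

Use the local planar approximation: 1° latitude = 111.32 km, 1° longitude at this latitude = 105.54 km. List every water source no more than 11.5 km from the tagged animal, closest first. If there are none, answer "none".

I, H, L

Distances from 18.6009°N, 99.6792°W:
A: 15.7231 km
B: 18.0077 km
C: 14.4048 km
D: 12.7724 km
E: 22.7936 km
F: 15.7306 km
G: 14.5517 km
H: 7.2639 km
I: 2.9267 km
J: 23.1951 km
K: 31.8598 km
L: 10.6176 km
M: 25.6768 km
Threshold 11.5 km: I (2.9267 km), H (7.2639 km), L (10.6176 km) are within range.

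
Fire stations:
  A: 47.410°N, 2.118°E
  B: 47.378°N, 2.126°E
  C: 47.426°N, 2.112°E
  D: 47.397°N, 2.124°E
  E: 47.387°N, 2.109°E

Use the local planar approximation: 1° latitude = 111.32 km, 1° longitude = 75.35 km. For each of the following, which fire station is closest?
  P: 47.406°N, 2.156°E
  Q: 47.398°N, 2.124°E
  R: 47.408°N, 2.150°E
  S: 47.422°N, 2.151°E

P at 47.406°N, 2.156°E:
  A: 2.898 km
  B: 3.850 km
  C: 3.994 km
  D: 2.611 km
  E: 4.125 km
  → nearest: D (2.611 km)
Q at 47.398°N, 2.124°E:
  A: 1.410 km
  B: 2.231 km
  C: 3.245 km
  D: 0.111 km
  E: 1.666 km
  → nearest: D (0.111 km)
R at 47.408°N, 2.150°E:
  A: 2.421 km
  B: 3.798 km
  C: 3.495 km
  D: 2.310 km
  E: 3.874 km
  → nearest: D (2.310 km)
S at 47.422°N, 2.151°E:
  A: 2.823 km
  B: 5.248 km
  C: 2.972 km
  D: 3.447 km
  E: 5.020 km
  → nearest: A (2.823 km)

P→D; Q→D; R→D; S→A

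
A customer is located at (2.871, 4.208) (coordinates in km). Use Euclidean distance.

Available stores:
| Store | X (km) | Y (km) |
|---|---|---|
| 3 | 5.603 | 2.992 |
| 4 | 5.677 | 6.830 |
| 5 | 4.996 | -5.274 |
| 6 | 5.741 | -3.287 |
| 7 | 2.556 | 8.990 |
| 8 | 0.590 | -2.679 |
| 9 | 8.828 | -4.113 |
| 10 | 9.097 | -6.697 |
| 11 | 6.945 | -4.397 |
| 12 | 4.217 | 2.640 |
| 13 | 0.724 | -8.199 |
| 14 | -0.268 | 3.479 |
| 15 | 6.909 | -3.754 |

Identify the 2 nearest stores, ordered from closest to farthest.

12, 3

Distances from (2.871, 4.208):
3: √((2.732)² + (-1.216)²) = √(7.46382 + 1.47866) = 2.990 km
4: √((2.806)² + (2.622)²) = √(7.87364 + 6.87488) = 3.840 km
5: √((2.125)² + (-9.482)²) = √(4.51563 + 89.90832) = 9.717 km
6: √((2.870)² + (-7.495)²) = √(8.23690 + 56.17503) = 8.026 km
7: √((-0.315)² + (4.782)²) = √(0.09922 + 22.86752) = 4.792 km
8: √((-2.281)² + (-6.887)²) = √(5.20296 + 47.43077) = 7.255 km
9: √((5.957)² + (-8.321)²) = √(35.48585 + 69.23904) = 10.234 km
10: √((6.226)² + (-10.905)²) = √(38.76308 + 118.91903) = 12.557 km
11: √((4.074)² + (-8.605)²) = √(16.59748 + 74.04603) = 9.521 km
12: √((1.346)² + (-1.568)²) = √(1.81172 + 2.45862) = 2.066 km
13: √((-2.147)² + (-12.407)²) = √(4.60961 + 153.93365) = 12.591 km
14: √((-3.139)² + (-0.729)²) = √(9.85332 + 0.53144) = 3.223 km
15: √((4.038)² + (-7.962)²) = √(16.30544 + 63.39344) = 8.927 km
Sorted: 12 (2.066 km) < 3 (2.990 km) < 14 (3.223 km) < 4 (3.840 km) < …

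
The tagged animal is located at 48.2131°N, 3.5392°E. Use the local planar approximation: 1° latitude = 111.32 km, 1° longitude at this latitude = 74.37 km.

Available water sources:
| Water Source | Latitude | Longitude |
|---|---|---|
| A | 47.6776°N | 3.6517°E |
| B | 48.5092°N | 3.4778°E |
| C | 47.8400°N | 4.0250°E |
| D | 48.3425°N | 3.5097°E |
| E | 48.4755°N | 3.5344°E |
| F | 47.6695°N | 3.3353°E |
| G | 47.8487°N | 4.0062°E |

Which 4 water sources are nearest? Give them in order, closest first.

D, E, B, G

Distances from 48.2131°N, 3.5392°E:
A: 60.1961 km
B: 33.2766 km
C: 55.0484 km
D: 14.5709 km
E: 29.2125 km
F: 62.3846 km
G: 53.4018 km
Sorted: D (14.5709 km) < E (29.2125 km) < B (33.2766 km) < G (53.4018 km) < C (55.0484 km) < A (60.1961 km) < …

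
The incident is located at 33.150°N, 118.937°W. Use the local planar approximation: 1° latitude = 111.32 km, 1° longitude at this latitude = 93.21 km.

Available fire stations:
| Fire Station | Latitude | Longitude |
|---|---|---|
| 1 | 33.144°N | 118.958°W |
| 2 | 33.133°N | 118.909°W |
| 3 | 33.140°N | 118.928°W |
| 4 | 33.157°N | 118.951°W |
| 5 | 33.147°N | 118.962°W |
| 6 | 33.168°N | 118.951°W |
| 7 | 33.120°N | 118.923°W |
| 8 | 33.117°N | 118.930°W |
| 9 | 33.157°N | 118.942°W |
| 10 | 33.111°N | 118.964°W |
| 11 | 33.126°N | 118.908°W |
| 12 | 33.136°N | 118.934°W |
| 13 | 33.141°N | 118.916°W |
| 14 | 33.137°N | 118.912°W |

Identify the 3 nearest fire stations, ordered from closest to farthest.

Distances from 33.150°N, 118.937°W:
1: √((-0.006·111.32)² + (-0.021·93.21)²) = √(0.44612 + 3.83145) = 2.068 km
2: √((-0.017·111.32)² + (0.028·93.21)²) = √(3.58133 + 6.81147) = 3.224 km
3: √((-0.010·111.32)² + (0.009·93.21)²) = √(1.23921 + 0.70374) = 1.394 km
4: √((0.007·111.32)² + (-0.014·93.21)²) = √(0.60721 + 1.70287) = 1.520 km
5: √((-0.003·111.32)² + (-0.025·93.21)²) = √(0.11153 + 5.43007) = 2.354 km
6: √((0.018·111.32)² + (-0.014·93.21)²) = √(4.01505 + 1.70287) = 2.391 km
7: √((-0.030·111.32)² + (0.014·93.21)²) = √(11.15293 + 1.70287) = 3.585 km
8: √((-0.033·111.32)² + (0.007·93.21)²) = √(13.49504 + 0.42572) = 3.731 km
9: √((0.007·111.32)² + (-0.005·93.21)²) = √(0.60721 + 0.21720) = 0.908 km
10: √((-0.039·111.32)² + (-0.027·93.21)²) = √(18.84845 + 6.33363) = 5.018 km
11: √((-0.024·111.32)² + (0.029·93.21)²) = √(7.13787 + 7.30670) = 3.801 km
12: √((-0.014·111.32)² + (0.003·93.21)²) = √(2.42886 + 0.07819) = 1.583 km
13: √((-0.009·111.32)² + (0.021·93.21)²) = √(1.00376 + 3.83145) = 2.199 km
14: √((-0.013·111.32)² + (0.025·93.21)²) = √(2.09427 + 5.43007) = 2.743 km
Sorted: 9 (0.908 km) < 3 (1.394 km) < 4 (1.520 km) < 12 (1.583 km) < 1 (2.068 km) < …

9, 3, 4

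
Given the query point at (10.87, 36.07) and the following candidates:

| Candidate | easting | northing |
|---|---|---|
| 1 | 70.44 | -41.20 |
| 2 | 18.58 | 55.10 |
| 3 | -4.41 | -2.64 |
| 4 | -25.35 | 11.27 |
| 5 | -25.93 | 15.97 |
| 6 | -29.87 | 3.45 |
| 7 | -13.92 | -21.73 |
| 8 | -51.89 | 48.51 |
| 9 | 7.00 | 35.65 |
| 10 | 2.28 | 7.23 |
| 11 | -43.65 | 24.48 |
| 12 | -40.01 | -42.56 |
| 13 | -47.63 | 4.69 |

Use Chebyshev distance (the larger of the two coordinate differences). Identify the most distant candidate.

12

Distances from (10.87, 36.07):
1: max(|59.57|, |-77.27|) = 77.27
2: max(|7.71|, |19.03|) = 19.03
3: max(|-15.28|, |-38.71|) = 38.71
4: max(|-36.22|, |-24.80|) = 36.22
5: max(|-36.80|, |-20.10|) = 36.80
6: max(|-40.74|, |-32.62|) = 40.74
7: max(|-24.79|, |-57.80|) = 57.80
8: max(|-62.76|, |12.44|) = 62.76
9: max(|-3.87|, |-0.42|) = 3.87
10: max(|-8.59|, |-28.84|) = 28.84
11: max(|-54.52|, |-11.59|) = 54.52
12: max(|-50.88|, |-78.63|) = 78.63
13: max(|-58.50|, |-31.38|) = 58.50
Maximum: 12 at 78.63.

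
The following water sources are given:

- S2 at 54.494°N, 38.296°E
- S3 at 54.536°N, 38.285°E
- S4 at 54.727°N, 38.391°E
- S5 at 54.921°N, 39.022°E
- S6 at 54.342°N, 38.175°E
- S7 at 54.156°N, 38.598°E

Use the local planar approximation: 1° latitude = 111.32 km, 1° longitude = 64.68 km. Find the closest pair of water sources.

Pairwise distances:
S2–S3: 4.729 km
S2–S4: 26.655 km
S2–S5: 66.817 km
S2–S6: 18.643 km
S2–S7: 42.394 km
S3–S4: 22.340 km
S3–S5: 64.103 km
S3–S6: 22.738 km
S3–S7: 46.896 km
S4–S5: 46.175 km
S4–S6: 45.078 km
S4–S7: 64.958 km
S5–S6: 84.591 km
S5–S7: 89.467 km
S6–S7: 34.311 km
Closest pair: S2–S3 at 4.729 km.

S2 and S3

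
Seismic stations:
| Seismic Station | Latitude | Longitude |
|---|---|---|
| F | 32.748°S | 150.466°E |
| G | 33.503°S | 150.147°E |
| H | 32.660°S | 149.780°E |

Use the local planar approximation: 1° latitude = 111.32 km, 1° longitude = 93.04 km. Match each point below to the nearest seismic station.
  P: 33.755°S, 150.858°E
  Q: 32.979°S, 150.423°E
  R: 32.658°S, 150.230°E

P at 33.755°S, 150.858°E:
  F: 117.883 km
  G: 71.854 km
  H: 157.854 km
  → nearest: G (71.854 km)
Q at 32.979°S, 150.423°E:
  F: 26.024 km
  G: 63.734 km
  H: 69.570 km
  → nearest: F (26.024 km)
R at 32.658°S, 150.230°E:
  F: 24.135 km
  G: 94.382 km
  H: 41.869 km
  → nearest: F (24.135 km)

P→G; Q→F; R→F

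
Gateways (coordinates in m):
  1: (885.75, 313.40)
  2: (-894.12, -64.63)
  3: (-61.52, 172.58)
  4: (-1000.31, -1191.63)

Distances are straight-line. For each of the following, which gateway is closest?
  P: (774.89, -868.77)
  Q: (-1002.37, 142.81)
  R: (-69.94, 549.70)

P at (774.89, -868.77):
  1: 1187.36 m
  2: 1852.63 m
  3: 1335.66 m
  4: 1804.32 m
  → nearest: 1 (1187.36 m)
Q at (-1002.37, 142.81):
  1: 1895.81 m
  2: 233.99 m
  3: 941.32 m
  4: 1334.44 m
  → nearest: 2 (233.99 m)
R at (-69.94, 549.70):
  1: 984.47 m
  2: 1027.95 m
  3: 377.21 m
  4: 1974.29 m
  → nearest: 3 (377.21 m)

P→1; Q→2; R→3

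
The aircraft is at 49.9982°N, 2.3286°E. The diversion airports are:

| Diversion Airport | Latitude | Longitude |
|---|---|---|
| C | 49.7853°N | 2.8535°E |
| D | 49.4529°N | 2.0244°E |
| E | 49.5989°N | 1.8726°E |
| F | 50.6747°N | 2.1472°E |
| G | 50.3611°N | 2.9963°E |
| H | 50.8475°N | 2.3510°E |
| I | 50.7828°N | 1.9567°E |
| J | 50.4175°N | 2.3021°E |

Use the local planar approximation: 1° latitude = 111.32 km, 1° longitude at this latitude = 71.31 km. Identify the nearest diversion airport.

Distances from 49.9982°N, 2.3286°E:
C: 44.3029 km
D: 64.4623 km
E: 55.0744 km
F: 76.4109 km
G: 62.4425 km
H: 94.5576 km
I: 91.2792 km
J: 46.7147 km
Minimum: C at 44.3029 km.

C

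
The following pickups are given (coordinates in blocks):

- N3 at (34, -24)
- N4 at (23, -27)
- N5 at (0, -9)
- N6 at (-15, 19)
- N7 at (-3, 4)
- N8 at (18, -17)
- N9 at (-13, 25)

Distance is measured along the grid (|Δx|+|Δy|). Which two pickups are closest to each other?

Pairwise distances:
N6–N9: 8 blocks
N3–N4: 14 blocks
N4–N8: 15 blocks
N5–N7: 16 blocks
N3–N8: 23 blocks
N5–N8: 26 blocks
N6–N7: 27 blocks
N7–N9: 31 blocks
N4–N5: 41 blocks
N7–N8: 42 blocks
N5–N6: 43 blocks
N5–N9: 47 blocks
N3–N5: 49 blocks
N4–N7: 57 blocks
N3–N7: 65 blocks
N6–N8: 69 blocks
N8–N9: 73 blocks
N4–N6: 84 blocks
N4–N9: 88 blocks
N3–N6: 92 blocks
N3–N9: 96 blocks
Closest pair: N6–N9 at 8 blocks.

N6 and N9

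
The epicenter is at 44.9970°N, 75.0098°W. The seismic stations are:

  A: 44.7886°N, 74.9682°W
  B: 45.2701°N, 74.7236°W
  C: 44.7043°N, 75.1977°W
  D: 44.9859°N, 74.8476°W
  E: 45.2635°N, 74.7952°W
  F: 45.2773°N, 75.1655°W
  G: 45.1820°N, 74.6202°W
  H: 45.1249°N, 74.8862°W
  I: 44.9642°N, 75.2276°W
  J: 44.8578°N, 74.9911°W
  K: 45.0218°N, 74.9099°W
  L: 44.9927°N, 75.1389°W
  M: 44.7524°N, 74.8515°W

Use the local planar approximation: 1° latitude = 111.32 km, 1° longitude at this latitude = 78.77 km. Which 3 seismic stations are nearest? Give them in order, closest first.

K, L, D

Distances from 44.9970°N, 75.0098°W:
A: √((-0.2084·111.32)² + (0.0416·78.77)²) = √(538.197684 + 10.737628) = 23.4294 km
B: √((0.2731·111.32)² + (0.2862·78.77)²) = √(924.250716 + 508.230764) = 37.8481 km
C: √((-0.2927·111.32)² + (-0.1879·78.77)²) = √(1061.675610 + 219.066138) = 35.7875 km
D: √((-0.0111·111.32)² + (0.1622·78.77)²) = √(1.526836 + 163.238799) = 12.8361 km
E: √((0.2665·111.32)² + (0.2146·78.77)²) = √(880.117836 + 285.746636) = 34.1448 km
F: √((0.2803·111.32)² + (-0.1557·78.77)²) = √(973.626959 + 150.417690) = 33.5268 km
G: √((0.1850·111.32)² + (0.3896·78.77)²) = √(424.121074 + 941.801954) = 36.9584 km
H: √((0.1279·111.32)² + (0.1236·78.77)²) = √(202.715746 + 94.789151) = 17.2483 km
I: √((-0.0328·111.32)² + (-0.2178·78.77)²) = √(13.331962 + 294.331973) = 17.5404 km
J: √((-0.1392·111.32)² + (0.0187·78.77)²) = √(240.118082 + 2.169726) = 15.5656 km
K: √((0.0248·111.32)² + (0.0999·78.77)²) = √(7.621663 + 61.923097) = 8.3394 km
L: √((-0.0043·111.32)² + (-0.1291·78.77)²) = √(0.229131 + 103.412771) = 10.1805 km
M: √((-0.2446·111.32)² + (0.1583·78.77)²) = √(741.411470 + 155.483218) = 29.9482 km
Sorted: K (8.3394 km) < L (10.1805 km) < D (12.8361 km) < J (15.5656 km) < H (17.2483 km) < …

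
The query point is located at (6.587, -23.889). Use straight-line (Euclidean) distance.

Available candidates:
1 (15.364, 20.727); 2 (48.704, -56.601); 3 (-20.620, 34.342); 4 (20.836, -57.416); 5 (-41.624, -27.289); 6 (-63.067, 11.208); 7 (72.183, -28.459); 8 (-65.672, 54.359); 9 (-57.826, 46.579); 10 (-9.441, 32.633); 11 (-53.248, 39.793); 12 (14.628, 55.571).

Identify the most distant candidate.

8

Distances from (6.587, -23.889):
1: 45.471
2: 53.328
3: 64.273
4: 36.429
5: 48.331
6: 77.997
7: 65.755
8: 106.509
9: 95.471
10: 58.751
11: 87.382
12: 79.866
Maximum: 8 at 106.509.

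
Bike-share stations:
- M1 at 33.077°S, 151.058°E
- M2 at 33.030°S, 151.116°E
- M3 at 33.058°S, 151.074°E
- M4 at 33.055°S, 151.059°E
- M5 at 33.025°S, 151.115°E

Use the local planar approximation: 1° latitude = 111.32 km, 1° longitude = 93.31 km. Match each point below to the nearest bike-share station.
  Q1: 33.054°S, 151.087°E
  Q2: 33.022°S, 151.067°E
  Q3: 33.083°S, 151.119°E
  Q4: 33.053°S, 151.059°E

Q1 at 33.054°S, 151.087°E:
  M1: 3.725 km
  M2: 3.803 km
  M3: 1.292 km
  M4: 2.615 km
  M5: 4.153 km
  → nearest: M3 (1.292 km)
Q2 at 33.022°S, 151.067°E:
  M1: 6.180 km
  M2: 4.658 km
  M3: 4.060 km
  M4: 3.749 km
  M5: 4.491 km
  → nearest: M4 (3.749 km)
Q3 at 33.083°S, 151.119°E:
  M1: 5.731 km
  M2: 5.907 km
  M3: 5.037 km
  M4: 6.408 km
  M5: 6.467 km
  → nearest: M3 (5.037 km)
Q4 at 33.053°S, 151.059°E:
  M1: 2.673 km
  M2: 5.903 km
  M3: 1.506 km
  M4: 0.223 km
  M5: 6.084 km
  → nearest: M4 (0.223 km)

Q1→M3; Q2→M4; Q3→M3; Q4→M4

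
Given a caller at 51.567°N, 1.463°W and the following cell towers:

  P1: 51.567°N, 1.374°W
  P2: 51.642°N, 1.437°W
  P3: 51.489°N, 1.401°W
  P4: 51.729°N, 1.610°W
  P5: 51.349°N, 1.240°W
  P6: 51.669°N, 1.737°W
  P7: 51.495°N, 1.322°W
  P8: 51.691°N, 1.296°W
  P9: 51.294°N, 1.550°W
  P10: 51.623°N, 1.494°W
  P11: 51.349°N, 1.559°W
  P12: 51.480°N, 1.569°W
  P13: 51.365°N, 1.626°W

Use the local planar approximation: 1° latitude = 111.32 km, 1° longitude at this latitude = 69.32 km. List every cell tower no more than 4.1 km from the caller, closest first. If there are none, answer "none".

none

Distances from 51.567°N, 1.463°W:
P1: √((0.000·111.32)² + (0.089·69.32)²) = √(0.00000 + 38.06248) = 6.169 km
P2: √((0.075·111.32)² + (0.026·69.32)²) = √(69.70580 + 3.24836) = 8.541 km
P3: √((-0.078·111.32)² + (0.062·69.32)²) = √(75.39379 + 18.47143) = 9.688 km
P4: √((0.162·111.32)² + (-0.147·69.32)²) = √(325.21939 + 103.83692) = 20.714 km
P5: √((-0.218·111.32)² + (0.223·69.32)²) = √(588.92418 + 238.96089) = 28.773 km
P6: √((0.102·111.32)² + (-0.274·69.32)²) = √(128.92785 + 360.75988) = 22.129 km
P7: √((-0.072·111.32)² + (0.141·69.32)²) = √(64.24087 + 95.53342) = 12.640 km
P8: √((0.124·111.32)² + (0.167·69.32)²) = √(190.54158 + 134.01396) = 18.015 km
P9: √((-0.273·111.32)² + (-0.087·69.32)²) = √(923.57398 + 36.37103) = 30.983 km
P10: √((0.056·111.32)² + (-0.031·69.32)²) = √(38.86176 + 4.61786) = 6.594 km
P11: √((-0.218·111.32)² + (-0.096·69.32)²) = √(588.92418 + 44.28530) = 25.164 km
P12: √((-0.087·111.32)² + (-0.106·69.32)²) = √(93.79613 + 53.99193) = 12.157 km
P13: √((-0.202·111.32)² + (-0.163·69.32)²) = √(505.64898 + 127.67102) = 25.166 km
Threshold 4.1 km: none within range.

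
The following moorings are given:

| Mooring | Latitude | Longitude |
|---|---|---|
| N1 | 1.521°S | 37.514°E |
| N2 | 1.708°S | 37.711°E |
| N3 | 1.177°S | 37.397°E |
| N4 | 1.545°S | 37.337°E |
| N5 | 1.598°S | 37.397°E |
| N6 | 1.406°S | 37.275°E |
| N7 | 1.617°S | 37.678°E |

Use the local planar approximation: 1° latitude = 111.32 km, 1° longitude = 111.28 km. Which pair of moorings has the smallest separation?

Pairwise distances:
N4–N5: 8.910 km
N2–N7: 10.775 km
N1–N5: 15.588 km
N4–N6: 16.942 km
N1–N4: 19.877 km
N1–N7: 21.149 km
N5–N6: 25.321 km
N3–N6: 28.882 km
N1–N6: 29.517 km
N1–N2: 30.231 km
N5–N7: 31.341 km
N2–N5: 37.025 km
N4–N7: 38.784 km
N1–N3: 40.447 km
N3–N4: 41.506 km
N2–N4: 45.402 km
N3–N5: 46.866 km
N6–N7: 50.625 km
N3–N7: 58.111 km
N2–N6: 59.027 km
N2–N3: 68.666 km
Closest pair: N4–N5 at 8.910 km.

N4 and N5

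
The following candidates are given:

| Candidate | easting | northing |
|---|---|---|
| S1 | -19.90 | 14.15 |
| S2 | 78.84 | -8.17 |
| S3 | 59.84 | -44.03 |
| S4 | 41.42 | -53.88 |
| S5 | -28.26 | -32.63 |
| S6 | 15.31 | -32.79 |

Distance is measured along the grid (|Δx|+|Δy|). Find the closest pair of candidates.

S3 and S4

Pairwise distances:
S1–S2: 121.06
S1–S3: 137.92
S1–S4: 129.35
S1–S5: 55.14
S1–S6: 82.15
S2–S3: 54.86
S2–S4: 83.13
S2–S5: 131.56
S2–S6: 88.15
S3–S4: 28.27
S3–S5: 99.50
S3–S6: 55.77
S4–S5: 90.93
S4–S6: 47.20
S5–S6: 43.73
Closest pair: S3–S4 at 28.27.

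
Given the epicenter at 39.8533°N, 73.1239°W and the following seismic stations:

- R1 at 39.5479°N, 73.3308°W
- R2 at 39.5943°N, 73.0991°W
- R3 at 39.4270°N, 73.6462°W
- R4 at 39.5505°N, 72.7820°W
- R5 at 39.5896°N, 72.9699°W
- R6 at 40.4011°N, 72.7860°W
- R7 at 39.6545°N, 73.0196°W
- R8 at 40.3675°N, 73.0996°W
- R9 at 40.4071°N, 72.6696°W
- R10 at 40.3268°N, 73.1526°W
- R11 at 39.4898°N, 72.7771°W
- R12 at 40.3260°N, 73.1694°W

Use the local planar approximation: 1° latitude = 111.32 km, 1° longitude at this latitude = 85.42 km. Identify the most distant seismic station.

Distances from 39.8533°N, 73.1239°W:
R1: √((-0.3054·111.32)² + (-0.2069·85.42)²) = √(1155.804712 + 312.348997) = 38.3165 km
R2: √((-0.2590·111.32)² + (0.0248·85.42)²) = √(831.277304 + 4.487686) = 28.9096 km
R3: √((-0.4263·111.32)² + (-0.5223·85.42)²) = √(2252.044981 + 1990.486268) = 65.1347 km
R4: √((-0.3028·111.32)² + (0.3419·85.42)²) = √(1136.208770 + 852.937749) = 44.5998 km
R5: √((-0.2637·111.32)² + (0.1540·85.42)²) = √(861.720957 + 173.045606) = 32.1678 km
R6: √((0.5478·111.32)² + (0.3379·85.42)²) = √(3718.694069 + 833.096899) = 67.4670 km
R7: √((-0.1988·111.32)² + (0.1043·85.42)²) = √(489.755312 + 79.375733) = 23.8565 km
R8: √((0.5142·111.32)² + (0.0243·85.42)²) = √(3276.502774 + 4.308555) = 57.2784 km
R9: √((0.5538·111.32)² + (0.4543·85.42)²) = √(3800.601174 + 1505.929385) = 72.8459 km
R10: √((0.4735·111.32)² + (-0.0287·85.42)²) = √(2778.346208 + 6.010117) = 52.7670 km
R11: √((-0.3635·111.32)² + (0.3468·85.42)²) = √(1637.401658 + 877.560995) = 50.1494 km
R12: √((0.4727·111.32)² + (-0.0455·85.42)²) = √(2768.965852 + 15.105737) = 52.7643 km
Maximum: R9 at 72.8459 km.

R9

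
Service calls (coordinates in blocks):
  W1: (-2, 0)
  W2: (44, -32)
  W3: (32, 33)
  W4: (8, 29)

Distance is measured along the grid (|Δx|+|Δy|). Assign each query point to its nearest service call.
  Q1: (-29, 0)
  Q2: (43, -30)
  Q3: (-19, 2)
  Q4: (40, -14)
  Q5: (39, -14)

Q1→W1; Q2→W2; Q3→W1; Q4→W2; Q5→W2

Q1 at (-29, 0):
  W1: |27| + |0| = 27 + 0 = 27 blocks
  W2: |73| + |-32| = 73 + 32 = 105 blocks
  W3: |61| + |33| = 61 + 33 = 94 blocks
  W4: |37| + |29| = 37 + 29 = 66 blocks
  → nearest: W1 (27 blocks)
Q2 at (43, -30):
  W1: |-45| + |30| = 45 + 30 = 75 blocks
  W2: |1| + |-2| = 1 + 2 = 3 blocks
  W3: |-11| + |63| = 11 + 63 = 74 blocks
  W4: |-35| + |59| = 35 + 59 = 94 blocks
  → nearest: W2 (3 blocks)
Q3 at (-19, 2):
  W1: |17| + |-2| = 17 + 2 = 19 blocks
  W2: |63| + |-34| = 63 + 34 = 97 blocks
  W3: |51| + |31| = 51 + 31 = 82 blocks
  W4: |27| + |27| = 27 + 27 = 54 blocks
  → nearest: W1 (19 blocks)
Q4 at (40, -14):
  W1: |-42| + |14| = 42 + 14 = 56 blocks
  W2: |4| + |-18| = 4 + 18 = 22 blocks
  W3: |-8| + |47| = 8 + 47 = 55 blocks
  W4: |-32| + |43| = 32 + 43 = 75 blocks
  → nearest: W2 (22 blocks)
Q5 at (39, -14):
  W1: |-41| + |14| = 41 + 14 = 55 blocks
  W2: |5| + |-18| = 5 + 18 = 23 blocks
  W3: |-7| + |47| = 7 + 47 = 54 blocks
  W4: |-31| + |43| = 31 + 43 = 74 blocks
  → nearest: W2 (23 blocks)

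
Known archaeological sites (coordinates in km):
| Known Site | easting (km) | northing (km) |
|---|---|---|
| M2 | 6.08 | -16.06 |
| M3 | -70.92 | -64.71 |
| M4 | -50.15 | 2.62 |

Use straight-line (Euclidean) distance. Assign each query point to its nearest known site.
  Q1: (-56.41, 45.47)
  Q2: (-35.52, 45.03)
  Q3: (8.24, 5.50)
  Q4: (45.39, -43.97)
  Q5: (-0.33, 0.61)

Q1 at (-56.41, 45.47):
  M2: 87.70 km
  M3: 111.13 km
  M4: 43.30 km
  → nearest: M4 (43.30 km)
Q2 at (-35.52, 45.03):
  M2: 73.91 km
  M3: 115.31 km
  M4: 44.86 km
  → nearest: M4 (44.86 km)
Q3 at (8.24, 5.50):
  M2: 21.67 km
  M3: 105.81 km
  M4: 58.46 km
  → nearest: M2 (21.67 km)
Q4 at (45.39, -43.97):
  M2: 48.21 km
  M3: 118.14 km
  M4: 106.29 km
  → nearest: M2 (48.21 km)
Q5 at (-0.33, 0.61):
  M2: 17.86 km
  M3: 96.18 km
  M4: 49.86 km
  → nearest: M2 (17.86 km)

Q1→M4; Q2→M4; Q3→M2; Q4→M2; Q5→M2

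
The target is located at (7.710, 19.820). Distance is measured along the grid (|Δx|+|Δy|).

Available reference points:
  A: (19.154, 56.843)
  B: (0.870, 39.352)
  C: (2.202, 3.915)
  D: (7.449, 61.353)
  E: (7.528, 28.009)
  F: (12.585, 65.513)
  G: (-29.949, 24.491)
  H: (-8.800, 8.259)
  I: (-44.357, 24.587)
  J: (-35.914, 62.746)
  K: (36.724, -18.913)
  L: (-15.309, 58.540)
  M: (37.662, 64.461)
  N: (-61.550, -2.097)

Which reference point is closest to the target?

Distances from (7.710, 19.820):
A: 48.467
B: 26.372
C: 21.413
D: 41.794
E: 8.371
F: 50.568
G: 42.330
H: 28.071
I: 56.834
J: 86.550
K: 67.747
L: 61.739
M: 74.593
N: 91.177
Minimum: E at 8.371.

E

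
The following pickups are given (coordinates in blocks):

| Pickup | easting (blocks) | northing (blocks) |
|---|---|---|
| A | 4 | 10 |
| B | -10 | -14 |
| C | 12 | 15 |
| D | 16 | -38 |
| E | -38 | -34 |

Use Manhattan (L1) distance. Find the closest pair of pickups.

Pairwise distances:
A–B: 38 blocks
A–C: 13 blocks
A–D: 60 blocks
A–E: 86 blocks
B–C: 51 blocks
B–D: 50 blocks
B–E: 48 blocks
C–D: 57 blocks
C–E: 99 blocks
D–E: 58 blocks
Closest pair: A–C at 13 blocks.

A and C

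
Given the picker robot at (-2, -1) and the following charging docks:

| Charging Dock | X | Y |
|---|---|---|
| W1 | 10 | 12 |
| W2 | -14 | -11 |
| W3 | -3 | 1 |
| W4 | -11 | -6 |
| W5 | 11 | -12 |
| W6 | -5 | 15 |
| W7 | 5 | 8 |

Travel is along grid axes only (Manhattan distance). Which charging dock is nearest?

W3

Distances from (-2, -1):
W1: |12| + |13| = 12 + 13 = 25
W2: |-12| + |-10| = 12 + 10 = 22
W3: |-1| + |2| = 1 + 2 = 3
W4: |-9| + |-5| = 9 + 5 = 14
W5: |13| + |-11| = 13 + 11 = 24
W6: |-3| + |16| = 3 + 16 = 19
W7: |7| + |9| = 7 + 9 = 16
Minimum: W3 at 3.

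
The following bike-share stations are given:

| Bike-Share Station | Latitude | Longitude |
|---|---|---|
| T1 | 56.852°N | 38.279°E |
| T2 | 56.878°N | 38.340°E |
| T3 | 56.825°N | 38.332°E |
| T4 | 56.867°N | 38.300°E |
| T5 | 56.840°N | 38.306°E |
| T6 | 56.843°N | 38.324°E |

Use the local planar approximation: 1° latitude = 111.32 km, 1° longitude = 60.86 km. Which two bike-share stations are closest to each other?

T5 and T6

Pairwise distances:
T5–T6: 1.145 km
T3–T6: 2.062 km
T1–T4: 2.103 km
T1–T5: 2.118 km
T3–T5: 2.300 km
T2–T4: 2.725 km
T1–T6: 2.916 km
T4–T5: 3.028 km
T4–T6: 3.045 km
T2–T6: 4.016 km
T1–T3: 4.409 km
T1–T2: 4.707 km
T2–T5: 4.709 km
T3–T4: 5.065 km
T2–T3: 5.920 km
Closest pair: T5–T6 at 1.145 km.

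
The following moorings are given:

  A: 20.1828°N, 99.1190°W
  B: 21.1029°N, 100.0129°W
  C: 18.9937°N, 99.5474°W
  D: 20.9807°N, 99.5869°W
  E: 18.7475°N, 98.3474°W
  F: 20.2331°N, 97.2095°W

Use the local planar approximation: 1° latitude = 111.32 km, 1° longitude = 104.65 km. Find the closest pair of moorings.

Pairwise distances:
A–B: √((0.9201·111.32)² + (-0.8939·104.65)²) = √(10490.989605 + 8750.972920) = 138.7154 km
A–C: √((-1.1891·111.32)² + (-0.4284·104.65)²) = √(17521.978921 + 2009.913604) = 139.7565 km
A–D: √((0.7979·111.32)² + (-0.4679·104.65)²) = √(7889.388187 + 2397.643204) = 101.4250 km
A–E: √((-1.4353·111.32)² + (0.7716·104.65)²) = √(25528.880184 + 6520.229814) = 179.0227 km
A–F: √((0.0503·111.32)² + (1.9095·104.65)²) = √(31.353236 + 39931.699181) = 199.9076 km
B–C: √((-2.1092·111.32)² + (0.4655·104.65)²) = √(55129.229237 + 2373.109817) = 239.7965 km
B–D: √((-0.1222·111.32)² + (0.4260·104.65)²) = √(185.049880 + 1987.456645) = 46.6102 km
B–E: √((-2.3554·111.32)² + (1.6655·104.65)²) = √(68750.480333 + 30378.598874) = 314.8477 km
B–F: √((-0.8698·111.32)² + (2.8034·104.65)²) = √(9375.300613 + 86069.365893) = 308.9412 km
C–D: √((1.9870·111.32)² + (-0.0395·104.65)²) = √(48926.272467 + 17.087269) = 221.2315 km
C–E: √((-0.2462·111.32)² + (1.2000·104.65)²) = √(751.142772 + 15770.336400) = 128.5359 km
C–F: √((1.2394·111.32)² + (2.3379·104.65)²) = √(19035.723108 + 59859.119912) = 280.8823 km
D–E: √((-2.2332·111.32)² + (1.2395·104.65)²) = √(61801.872493 + 16825.637482) = 280.4060 km
D–F: √((-0.7476·111.32)² + (2.3774·104.65)²) = √(6926.039766 + 61898.907242) = 262.3451 km
E–F: √((1.4856·111.32)² + (1.1379·104.65)²) = √(27349.549483 + 14180.340529) = 203.7888 km
Closest pair: B–D at 46.6102 km.

B and D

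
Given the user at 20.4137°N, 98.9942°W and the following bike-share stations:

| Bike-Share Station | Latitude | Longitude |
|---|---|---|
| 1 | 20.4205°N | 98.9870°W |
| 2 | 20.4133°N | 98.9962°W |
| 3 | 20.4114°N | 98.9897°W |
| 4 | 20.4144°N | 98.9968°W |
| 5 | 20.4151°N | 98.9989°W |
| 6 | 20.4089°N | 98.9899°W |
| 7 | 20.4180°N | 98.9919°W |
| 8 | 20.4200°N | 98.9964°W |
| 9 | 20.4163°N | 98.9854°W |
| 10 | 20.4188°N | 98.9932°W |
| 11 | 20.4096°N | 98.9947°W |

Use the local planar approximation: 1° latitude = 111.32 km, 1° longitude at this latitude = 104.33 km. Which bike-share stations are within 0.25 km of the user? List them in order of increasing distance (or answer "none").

2

Distances from 20.4137°N, 98.9942°W:
1: √((0.0068·111.32)² + (0.0072·104.33)²) = √(0.573013 + 0.564265) = 1.0664 km
2: √((-0.0004·111.32)² + (-0.0020·104.33)²) = √(0.001983 + 0.043539) = 0.2134 km
3: √((-0.0023·111.32)² + (0.0045·104.33)²) = √(0.065554 + 0.220416) = 0.5348 km
4: √((0.0007·111.32)² + (-0.0026·104.33)²) = √(0.006072 + 0.073581) = 0.2822 km
5: √((0.0014·111.32)² + (-0.0047·104.33)²) = √(0.024289 + 0.240444) = 0.5145 km
6: √((-0.0048·111.32)² + (0.0043·104.33)²) = √(0.285515 + 0.201259) = 0.6977 km
7: √((0.0043·111.32)² + (0.0023·104.33)²) = √(0.229131 + 0.057580) = 0.5355 km
8: √((0.0063·111.32)² + (-0.0022·104.33)²) = √(0.491844 + 0.052682) = 0.7379 km
9: √((0.0026·111.32)² + (0.0088·104.33)²) = √(0.083771 + 0.842915) = 0.9626 km
10: √((0.0051·111.32)² + (0.0010·104.33)²) = √(0.322320 + 0.010885) = 0.5772 km
11: √((-0.0041·111.32)² + (-0.0005·104.33)²) = √(0.208312 + 0.002721) = 0.4594 km
Threshold 0.25 km: 2 (0.2134 km) is within range.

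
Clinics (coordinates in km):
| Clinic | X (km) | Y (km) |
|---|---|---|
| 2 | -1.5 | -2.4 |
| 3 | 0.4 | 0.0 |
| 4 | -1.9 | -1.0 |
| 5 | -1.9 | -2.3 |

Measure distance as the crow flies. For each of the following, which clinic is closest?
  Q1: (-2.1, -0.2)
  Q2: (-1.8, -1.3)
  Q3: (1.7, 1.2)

Q1→4; Q2→4; Q3→3

Q1 at (-2.1, -0.2):
  2: √((0.6)² + (-2.2)²) = √(0.360 + 4.840) = 2.3 km
  3: √((2.5)² + (0.2)²) = √(6.250 + 0.040) = 2.5 km
  4: √((0.2)² + (-0.8)²) = √(0.040 + 0.640) = 0.8 km
  5: √((0.2)² + (-2.1)²) = √(0.040 + 4.410) = 2.1 km
  → nearest: 4 (0.8 km)
Q2 at (-1.8, -1.3):
  2: √((0.3)² + (-1.1)²) = √(0.090 + 1.210) = 1.1 km
  3: √((2.2)² + (1.3)²) = √(4.840 + 1.690) = 2.6 km
  4: √((-0.1)² + (0.3)²) = √(0.010 + 0.090) = 0.3 km
  5: √((-0.1)² + (-1.0)²) = √(0.010 + 1.000) = 1.0 km
  → nearest: 4 (0.3 km)
Q3 at (1.7, 1.2):
  2: √((-3.2)² + (-3.6)²) = √(10.240 + 12.960) = 4.8 km
  3: √((-1.3)² + (-1.2)²) = √(1.690 + 1.440) = 1.8 km
  4: √((-3.6)² + (-2.2)²) = √(12.960 + 4.840) = 4.2 km
  5: √((-3.6)² + (-3.5)²) = √(12.960 + 12.250) = 5.0 km
  → nearest: 3 (1.8 km)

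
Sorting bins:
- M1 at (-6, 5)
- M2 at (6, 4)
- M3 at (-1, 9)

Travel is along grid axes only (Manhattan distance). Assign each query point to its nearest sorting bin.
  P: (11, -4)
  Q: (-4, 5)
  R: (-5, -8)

P→M2; Q→M1; R→M1

P at (11, -4):
  M1: 26
  M2: 13
  M3: 25
  → nearest: M2 (13)
Q at (-4, 5):
  M1: 2
  M2: 11
  M3: 7
  → nearest: M1 (2)
R at (-5, -8):
  M1: 14
  M2: 23
  M3: 21
  → nearest: M1 (14)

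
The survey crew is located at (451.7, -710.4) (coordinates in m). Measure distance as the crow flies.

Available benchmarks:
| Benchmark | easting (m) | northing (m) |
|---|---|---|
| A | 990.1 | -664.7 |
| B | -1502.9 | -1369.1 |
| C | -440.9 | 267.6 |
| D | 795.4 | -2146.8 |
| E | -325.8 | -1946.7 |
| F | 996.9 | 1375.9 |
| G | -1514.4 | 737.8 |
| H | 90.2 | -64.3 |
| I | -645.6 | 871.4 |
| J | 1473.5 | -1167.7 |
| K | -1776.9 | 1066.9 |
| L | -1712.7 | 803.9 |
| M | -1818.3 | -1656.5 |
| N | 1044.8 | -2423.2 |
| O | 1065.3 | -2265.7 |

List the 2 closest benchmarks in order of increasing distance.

Distances from (451.7, -710.4):
A: 540.3 m
B: 2062.6 m
C: 1324.1 m
D: 1476.9 m
E: 1460.5 m
F: 2156.4 m
G: 2441.9 m
H: 740.4 m
I: 1925.1 m
J: 1119.5 m
K: 2850.5 m
L: 2641.5 m
M: 2459.3 m
N: 1812.6 m
O: 1672.0 m
Sorted: A (540.3 m) < H (740.4 m) < J (1119.5 m) < C (1324.1 m) < …

A, H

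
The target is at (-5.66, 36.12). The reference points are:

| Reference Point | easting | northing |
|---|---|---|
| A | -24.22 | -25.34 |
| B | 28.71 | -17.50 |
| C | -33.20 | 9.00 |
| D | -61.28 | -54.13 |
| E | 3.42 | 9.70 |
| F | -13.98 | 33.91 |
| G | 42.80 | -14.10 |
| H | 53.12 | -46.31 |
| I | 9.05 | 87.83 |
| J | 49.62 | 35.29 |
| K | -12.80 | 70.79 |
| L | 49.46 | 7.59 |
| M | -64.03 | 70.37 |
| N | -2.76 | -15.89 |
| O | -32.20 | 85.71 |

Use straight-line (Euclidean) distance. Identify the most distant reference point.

Distances from (-5.66, 36.12):
A: 64.20
B: 63.69
C: 38.65
D: 106.01
E: 27.94
F: 8.61
G: 69.79
H: 101.24
I: 53.76
J: 55.29
K: 35.40
L: 62.07
M: 67.68
N: 52.09
O: 56.25
Maximum: D at 106.01.

D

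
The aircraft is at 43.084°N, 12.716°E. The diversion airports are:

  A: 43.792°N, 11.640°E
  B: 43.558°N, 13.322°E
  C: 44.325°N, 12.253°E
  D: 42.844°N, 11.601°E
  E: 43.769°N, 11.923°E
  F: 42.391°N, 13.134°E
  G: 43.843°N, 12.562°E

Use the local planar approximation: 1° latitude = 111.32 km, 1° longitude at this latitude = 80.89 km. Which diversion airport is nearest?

B

Distances from 43.084°N, 12.716°E:
A: √((0.708·111.32)² + (-1.076·80.89)²) = √(6211.73487 + 7575.55078) = 117.419 km
B: √((0.474·111.32)² + (0.606·80.89)²) = √(2784.21699 + 2402.89569) = 72.022 km
C: √((1.241·111.32)² + (-0.463·80.89)²) = √(19084.90306 + 1402.65755) = 143.135 km
D: √((-0.240·111.32)² + (-1.115·80.89)²) = √(713.78740 + 8134.66000) = 94.066 km
E: √((0.685·111.32)² + (-0.793·80.89)²) = √(5814.70302 + 4114.67981) = 99.646 km
F: √((-0.693·111.32)² + (0.418·80.89)²) = √(5951.31400 + 1143.25270) = 84.229 km
G: √((0.759·111.32)² + (-0.154·80.89)²) = √(7138.87779 + 155.17834) = 85.405 km
Minimum: B at 72.022 km.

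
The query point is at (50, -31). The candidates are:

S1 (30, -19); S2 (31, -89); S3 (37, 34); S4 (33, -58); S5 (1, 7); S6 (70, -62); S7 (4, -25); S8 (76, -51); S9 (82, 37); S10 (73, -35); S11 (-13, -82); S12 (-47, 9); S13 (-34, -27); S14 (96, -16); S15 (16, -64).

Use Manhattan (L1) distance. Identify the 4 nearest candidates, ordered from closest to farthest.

Distances from (50, -31):
S1: 32
S2: 77
S3: 78
S4: 44
S5: 87
S6: 51
S7: 52
S8: 46
S9: 100
S10: 27
S11: 114
S12: 137
S13: 88
S14: 61
S15: 67
Sorted: S10 (27) < S1 (32) < S4 (44) < S8 (46) < S6 (51) < S7 (52) < …

S10, S1, S4, S8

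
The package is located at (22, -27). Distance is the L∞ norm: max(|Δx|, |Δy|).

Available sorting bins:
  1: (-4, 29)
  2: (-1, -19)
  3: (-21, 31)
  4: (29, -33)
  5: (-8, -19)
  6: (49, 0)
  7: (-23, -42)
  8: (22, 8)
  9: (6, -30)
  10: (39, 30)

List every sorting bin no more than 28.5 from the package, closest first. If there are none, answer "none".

4, 9, 2, 6

Distances from (22, -27):
1: max(|-26|, |56|) = 56
2: max(|-23|, |8|) = 23
3: max(|-43|, |58|) = 58
4: max(|7|, |-6|) = 7
5: max(|-30|, |8|) = 30
6: max(|27|, |27|) = 27
7: max(|-45|, |-15|) = 45
8: max(|0|, |35|) = 35
9: max(|-16|, |-3|) = 16
10: max(|17|, |57|) = 57
Threshold 28.5: 4 (7), 9 (16), 2 (23), 6 (27) are within range.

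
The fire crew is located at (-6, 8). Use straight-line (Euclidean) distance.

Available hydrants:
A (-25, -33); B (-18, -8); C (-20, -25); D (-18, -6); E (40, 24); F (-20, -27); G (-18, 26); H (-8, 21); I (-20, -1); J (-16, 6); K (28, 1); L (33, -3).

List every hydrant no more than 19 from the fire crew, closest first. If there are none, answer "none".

Distances from (-6, 8):
A: √((-19)² + (-41)²) = √(361.000 + 1681.000) = 45.2
B: √((-12)² + (-16)²) = √(144.000 + 256.000) = 20.0
C: √((-14)² + (-33)²) = √(196.000 + 1089.000) = 35.8
D: √((-12)² + (-14)²) = √(144.000 + 196.000) = 18.4
E: √((46)² + (16)²) = √(2116.000 + 256.000) = 48.7
F: √((-14)² + (-35)²) = √(196.000 + 1225.000) = 37.7
G: √((-12)² + (18)²) = √(144.000 + 324.000) = 21.6
H: √((-2)² + (13)²) = √(4.000 + 169.000) = 13.2
I: √((-14)² + (-9)²) = √(196.000 + 81.000) = 16.6
J: √((-10)² + (-2)²) = √(100.000 + 4.000) = 10.2
K: √((34)² + (-7)²) = √(1156.000 + 49.000) = 34.7
L: √((39)² + (-11)²) = √(1521.000 + 121.000) = 40.5
Threshold 19: J (10.2), H (13.2), I (16.6), D (18.4) are within range.

J, H, I, D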